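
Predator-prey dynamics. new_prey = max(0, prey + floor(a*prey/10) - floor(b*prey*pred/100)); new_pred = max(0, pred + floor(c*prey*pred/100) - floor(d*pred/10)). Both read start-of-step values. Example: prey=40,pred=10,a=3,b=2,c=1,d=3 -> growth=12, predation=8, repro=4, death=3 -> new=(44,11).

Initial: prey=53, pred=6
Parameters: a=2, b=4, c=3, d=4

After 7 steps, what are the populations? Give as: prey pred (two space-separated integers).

Answer: 0 8

Derivation:
Step 1: prey: 53+10-12=51; pred: 6+9-2=13
Step 2: prey: 51+10-26=35; pred: 13+19-5=27
Step 3: prey: 35+7-37=5; pred: 27+28-10=45
Step 4: prey: 5+1-9=0; pred: 45+6-18=33
Step 5: prey: 0+0-0=0; pred: 33+0-13=20
Step 6: prey: 0+0-0=0; pred: 20+0-8=12
Step 7: prey: 0+0-0=0; pred: 12+0-4=8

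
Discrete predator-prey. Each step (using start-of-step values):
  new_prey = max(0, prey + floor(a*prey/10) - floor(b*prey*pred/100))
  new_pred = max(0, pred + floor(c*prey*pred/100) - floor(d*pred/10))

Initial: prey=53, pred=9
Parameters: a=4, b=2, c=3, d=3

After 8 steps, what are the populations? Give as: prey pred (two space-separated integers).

Step 1: prey: 53+21-9=65; pred: 9+14-2=21
Step 2: prey: 65+26-27=64; pred: 21+40-6=55
Step 3: prey: 64+25-70=19; pred: 55+105-16=144
Step 4: prey: 19+7-54=0; pred: 144+82-43=183
Step 5: prey: 0+0-0=0; pred: 183+0-54=129
Step 6: prey: 0+0-0=0; pred: 129+0-38=91
Step 7: prey: 0+0-0=0; pred: 91+0-27=64
Step 8: prey: 0+0-0=0; pred: 64+0-19=45

Answer: 0 45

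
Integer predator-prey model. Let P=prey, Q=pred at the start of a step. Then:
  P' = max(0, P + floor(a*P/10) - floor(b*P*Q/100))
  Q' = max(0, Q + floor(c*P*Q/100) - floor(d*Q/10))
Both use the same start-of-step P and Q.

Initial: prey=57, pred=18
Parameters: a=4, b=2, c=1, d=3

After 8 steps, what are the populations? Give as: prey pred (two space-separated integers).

Answer: 5 22

Derivation:
Step 1: prey: 57+22-20=59; pred: 18+10-5=23
Step 2: prey: 59+23-27=55; pred: 23+13-6=30
Step 3: prey: 55+22-33=44; pred: 30+16-9=37
Step 4: prey: 44+17-32=29; pred: 37+16-11=42
Step 5: prey: 29+11-24=16; pred: 42+12-12=42
Step 6: prey: 16+6-13=9; pred: 42+6-12=36
Step 7: prey: 9+3-6=6; pred: 36+3-10=29
Step 8: prey: 6+2-3=5; pred: 29+1-8=22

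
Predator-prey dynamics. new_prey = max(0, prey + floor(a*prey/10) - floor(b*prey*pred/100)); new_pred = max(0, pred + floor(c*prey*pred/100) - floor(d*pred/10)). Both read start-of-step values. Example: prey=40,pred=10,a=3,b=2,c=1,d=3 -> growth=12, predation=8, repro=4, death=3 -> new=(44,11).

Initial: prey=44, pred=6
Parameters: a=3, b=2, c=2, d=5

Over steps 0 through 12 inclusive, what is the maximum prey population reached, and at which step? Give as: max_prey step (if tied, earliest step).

Step 1: prey: 44+13-5=52; pred: 6+5-3=8
Step 2: prey: 52+15-8=59; pred: 8+8-4=12
Step 3: prey: 59+17-14=62; pred: 12+14-6=20
Step 4: prey: 62+18-24=56; pred: 20+24-10=34
Step 5: prey: 56+16-38=34; pred: 34+38-17=55
Step 6: prey: 34+10-37=7; pred: 55+37-27=65
Step 7: prey: 7+2-9=0; pred: 65+9-32=42
Step 8: prey: 0+0-0=0; pred: 42+0-21=21
Step 9: prey: 0+0-0=0; pred: 21+0-10=11
Step 10: prey: 0+0-0=0; pred: 11+0-5=6
Step 11: prey: 0+0-0=0; pred: 6+0-3=3
Step 12: prey: 0+0-0=0; pred: 3+0-1=2
Max prey = 62 at step 3

Answer: 62 3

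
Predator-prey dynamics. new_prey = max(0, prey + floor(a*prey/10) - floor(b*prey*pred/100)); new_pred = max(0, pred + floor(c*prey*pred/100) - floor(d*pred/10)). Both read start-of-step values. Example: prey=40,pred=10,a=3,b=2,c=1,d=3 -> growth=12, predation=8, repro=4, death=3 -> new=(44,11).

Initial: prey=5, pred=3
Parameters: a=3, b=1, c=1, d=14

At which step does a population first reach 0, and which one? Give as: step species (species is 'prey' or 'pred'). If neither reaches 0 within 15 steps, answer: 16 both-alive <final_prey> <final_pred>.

Answer: 1 pred

Derivation:
Step 1: prey: 5+1-0=6; pred: 3+0-4=0
First extinction: pred at step 1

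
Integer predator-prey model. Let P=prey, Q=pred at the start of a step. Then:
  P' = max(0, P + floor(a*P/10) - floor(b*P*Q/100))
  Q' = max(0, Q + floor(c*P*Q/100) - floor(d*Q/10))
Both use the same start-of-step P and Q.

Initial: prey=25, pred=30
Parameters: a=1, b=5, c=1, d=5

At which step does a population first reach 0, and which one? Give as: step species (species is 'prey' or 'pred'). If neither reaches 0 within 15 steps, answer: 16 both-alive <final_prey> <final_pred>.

Answer: 1 prey

Derivation:
Step 1: prey: 25+2-37=0; pred: 30+7-15=22
First extinction: prey at step 1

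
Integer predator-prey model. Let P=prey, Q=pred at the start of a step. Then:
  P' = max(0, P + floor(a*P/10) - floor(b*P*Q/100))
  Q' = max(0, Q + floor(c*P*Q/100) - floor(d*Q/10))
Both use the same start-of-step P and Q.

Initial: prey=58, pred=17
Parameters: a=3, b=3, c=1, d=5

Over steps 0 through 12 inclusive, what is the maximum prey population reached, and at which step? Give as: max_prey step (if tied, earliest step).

Answer: 80 12

Derivation:
Step 1: prey: 58+17-29=46; pred: 17+9-8=18
Step 2: prey: 46+13-24=35; pred: 18+8-9=17
Step 3: prey: 35+10-17=28; pred: 17+5-8=14
Step 4: prey: 28+8-11=25; pred: 14+3-7=10
Step 5: prey: 25+7-7=25; pred: 10+2-5=7
Step 6: prey: 25+7-5=27; pred: 7+1-3=5
Step 7: prey: 27+8-4=31; pred: 5+1-2=4
Step 8: prey: 31+9-3=37; pred: 4+1-2=3
Step 9: prey: 37+11-3=45; pred: 3+1-1=3
Step 10: prey: 45+13-4=54; pred: 3+1-1=3
Step 11: prey: 54+16-4=66; pred: 3+1-1=3
Step 12: prey: 66+19-5=80; pred: 3+1-1=3
Max prey = 80 at step 12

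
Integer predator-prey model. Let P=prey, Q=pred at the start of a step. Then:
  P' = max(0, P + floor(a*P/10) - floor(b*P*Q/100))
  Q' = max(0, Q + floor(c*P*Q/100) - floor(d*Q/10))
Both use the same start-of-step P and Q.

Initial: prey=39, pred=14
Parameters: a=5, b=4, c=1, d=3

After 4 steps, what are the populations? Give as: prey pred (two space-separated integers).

Step 1: prey: 39+19-21=37; pred: 14+5-4=15
Step 2: prey: 37+18-22=33; pred: 15+5-4=16
Step 3: prey: 33+16-21=28; pred: 16+5-4=17
Step 4: prey: 28+14-19=23; pred: 17+4-5=16

Answer: 23 16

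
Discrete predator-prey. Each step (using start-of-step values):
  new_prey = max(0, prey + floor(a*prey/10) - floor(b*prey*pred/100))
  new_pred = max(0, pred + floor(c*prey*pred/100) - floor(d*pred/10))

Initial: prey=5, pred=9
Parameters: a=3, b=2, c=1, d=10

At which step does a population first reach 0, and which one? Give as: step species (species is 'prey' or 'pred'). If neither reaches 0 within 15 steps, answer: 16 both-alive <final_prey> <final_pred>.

Answer: 1 pred

Derivation:
Step 1: prey: 5+1-0=6; pred: 9+0-9=0
First extinction: pred at step 1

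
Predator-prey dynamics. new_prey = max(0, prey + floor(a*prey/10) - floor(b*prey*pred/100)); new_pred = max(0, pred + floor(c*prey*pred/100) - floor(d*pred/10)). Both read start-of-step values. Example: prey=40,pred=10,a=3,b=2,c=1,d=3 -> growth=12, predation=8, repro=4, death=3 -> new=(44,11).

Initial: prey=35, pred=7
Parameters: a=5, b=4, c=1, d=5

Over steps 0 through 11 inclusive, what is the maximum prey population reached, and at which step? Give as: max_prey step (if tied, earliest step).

Answer: 137 6

Derivation:
Step 1: prey: 35+17-9=43; pred: 7+2-3=6
Step 2: prey: 43+21-10=54; pred: 6+2-3=5
Step 3: prey: 54+27-10=71; pred: 5+2-2=5
Step 4: prey: 71+35-14=92; pred: 5+3-2=6
Step 5: prey: 92+46-22=116; pred: 6+5-3=8
Step 6: prey: 116+58-37=137; pred: 8+9-4=13
Step 7: prey: 137+68-71=134; pred: 13+17-6=24
Step 8: prey: 134+67-128=73; pred: 24+32-12=44
Step 9: prey: 73+36-128=0; pred: 44+32-22=54
Step 10: prey: 0+0-0=0; pred: 54+0-27=27
Step 11: prey: 0+0-0=0; pred: 27+0-13=14
Max prey = 137 at step 6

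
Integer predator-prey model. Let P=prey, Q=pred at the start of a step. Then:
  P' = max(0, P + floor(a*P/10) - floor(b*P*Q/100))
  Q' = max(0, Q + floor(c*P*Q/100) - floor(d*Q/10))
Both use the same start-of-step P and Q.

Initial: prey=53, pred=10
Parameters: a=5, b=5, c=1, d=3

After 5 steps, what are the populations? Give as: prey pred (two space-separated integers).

Answer: 13 18

Derivation:
Step 1: prey: 53+26-26=53; pred: 10+5-3=12
Step 2: prey: 53+26-31=48; pred: 12+6-3=15
Step 3: prey: 48+24-36=36; pred: 15+7-4=18
Step 4: prey: 36+18-32=22; pred: 18+6-5=19
Step 5: prey: 22+11-20=13; pred: 19+4-5=18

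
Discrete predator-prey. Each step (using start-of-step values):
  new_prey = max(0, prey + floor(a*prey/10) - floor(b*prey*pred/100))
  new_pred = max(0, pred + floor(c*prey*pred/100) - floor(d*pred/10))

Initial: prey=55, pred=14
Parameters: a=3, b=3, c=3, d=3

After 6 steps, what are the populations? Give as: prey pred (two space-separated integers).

Step 1: prey: 55+16-23=48; pred: 14+23-4=33
Step 2: prey: 48+14-47=15; pred: 33+47-9=71
Step 3: prey: 15+4-31=0; pred: 71+31-21=81
Step 4: prey: 0+0-0=0; pred: 81+0-24=57
Step 5: prey: 0+0-0=0; pred: 57+0-17=40
Step 6: prey: 0+0-0=0; pred: 40+0-12=28

Answer: 0 28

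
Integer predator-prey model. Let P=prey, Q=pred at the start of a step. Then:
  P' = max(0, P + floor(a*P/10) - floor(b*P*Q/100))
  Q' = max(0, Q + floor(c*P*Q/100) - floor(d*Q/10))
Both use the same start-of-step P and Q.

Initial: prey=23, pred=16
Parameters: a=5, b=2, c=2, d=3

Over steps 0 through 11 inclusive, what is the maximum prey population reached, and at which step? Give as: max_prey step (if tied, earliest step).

Step 1: prey: 23+11-7=27; pred: 16+7-4=19
Step 2: prey: 27+13-10=30; pred: 19+10-5=24
Step 3: prey: 30+15-14=31; pred: 24+14-7=31
Step 4: prey: 31+15-19=27; pred: 31+19-9=41
Step 5: prey: 27+13-22=18; pred: 41+22-12=51
Step 6: prey: 18+9-18=9; pred: 51+18-15=54
Step 7: prey: 9+4-9=4; pred: 54+9-16=47
Step 8: prey: 4+2-3=3; pred: 47+3-14=36
Step 9: prey: 3+1-2=2; pred: 36+2-10=28
Step 10: prey: 2+1-1=2; pred: 28+1-8=21
Step 11: prey: 2+1-0=3; pred: 21+0-6=15
Max prey = 31 at step 3

Answer: 31 3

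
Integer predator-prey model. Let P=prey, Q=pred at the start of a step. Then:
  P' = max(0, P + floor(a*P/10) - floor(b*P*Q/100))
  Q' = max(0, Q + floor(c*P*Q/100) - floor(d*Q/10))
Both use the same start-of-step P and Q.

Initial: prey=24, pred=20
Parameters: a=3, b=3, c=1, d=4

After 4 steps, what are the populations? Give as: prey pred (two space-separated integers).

Answer: 13 7

Derivation:
Step 1: prey: 24+7-14=17; pred: 20+4-8=16
Step 2: prey: 17+5-8=14; pred: 16+2-6=12
Step 3: prey: 14+4-5=13; pred: 12+1-4=9
Step 4: prey: 13+3-3=13; pred: 9+1-3=7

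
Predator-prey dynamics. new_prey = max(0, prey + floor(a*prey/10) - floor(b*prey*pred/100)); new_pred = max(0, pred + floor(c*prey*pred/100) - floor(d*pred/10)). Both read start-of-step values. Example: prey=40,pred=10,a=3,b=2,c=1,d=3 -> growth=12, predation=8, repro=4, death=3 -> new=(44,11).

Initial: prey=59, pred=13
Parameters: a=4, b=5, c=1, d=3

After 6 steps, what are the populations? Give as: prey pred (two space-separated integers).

Answer: 3 7

Derivation:
Step 1: prey: 59+23-38=44; pred: 13+7-3=17
Step 2: prey: 44+17-37=24; pred: 17+7-5=19
Step 3: prey: 24+9-22=11; pred: 19+4-5=18
Step 4: prey: 11+4-9=6; pred: 18+1-5=14
Step 5: prey: 6+2-4=4; pred: 14+0-4=10
Step 6: prey: 4+1-2=3; pred: 10+0-3=7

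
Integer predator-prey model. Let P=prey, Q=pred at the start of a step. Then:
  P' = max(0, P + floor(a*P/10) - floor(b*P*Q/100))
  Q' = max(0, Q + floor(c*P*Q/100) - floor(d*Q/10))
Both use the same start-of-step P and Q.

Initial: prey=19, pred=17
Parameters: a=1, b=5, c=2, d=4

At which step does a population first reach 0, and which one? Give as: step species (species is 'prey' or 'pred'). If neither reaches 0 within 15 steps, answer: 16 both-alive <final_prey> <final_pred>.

Step 1: prey: 19+1-16=4; pred: 17+6-6=17
Step 2: prey: 4+0-3=1; pred: 17+1-6=12
Step 3: prey: 1+0-0=1; pred: 12+0-4=8
Step 4: prey: 1+0-0=1; pred: 8+0-3=5
Step 5: prey: 1+0-0=1; pred: 5+0-2=3
Step 6: prey: 1+0-0=1; pred: 3+0-1=2
Step 7: prey: 1+0-0=1; pred: 2+0-0=2
Steps 8-15: state stable at prey=1, pred=2 (no change)
No extinction within 15 steps

Answer: 16 both-alive 1 2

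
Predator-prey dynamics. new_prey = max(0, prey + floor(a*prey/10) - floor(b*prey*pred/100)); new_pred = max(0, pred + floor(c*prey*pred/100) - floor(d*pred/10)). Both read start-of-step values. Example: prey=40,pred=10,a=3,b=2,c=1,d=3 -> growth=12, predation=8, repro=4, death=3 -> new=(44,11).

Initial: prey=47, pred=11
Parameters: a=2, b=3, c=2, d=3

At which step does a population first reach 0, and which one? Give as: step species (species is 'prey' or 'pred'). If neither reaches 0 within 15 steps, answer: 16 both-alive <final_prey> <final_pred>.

Step 1: prey: 47+9-15=41; pred: 11+10-3=18
Step 2: prey: 41+8-22=27; pred: 18+14-5=27
Step 3: prey: 27+5-21=11; pred: 27+14-8=33
Step 4: prey: 11+2-10=3; pred: 33+7-9=31
Step 5: prey: 3+0-2=1; pred: 31+1-9=23
Step 6: prey: 1+0-0=1; pred: 23+0-6=17
Step 7: prey: 1+0-0=1; pred: 17+0-5=12
Step 8: prey: 1+0-0=1; pred: 12+0-3=9
Step 9: prey: 1+0-0=1; pred: 9+0-2=7
Step 10: prey: 1+0-0=1; pred: 7+0-2=5
Step 11: prey: 1+0-0=1; pred: 5+0-1=4
Step 12: prey: 1+0-0=1; pred: 4+0-1=3
Step 13: prey: 1+0-0=1; pred: 3+0-0=3
Steps 14-15: state stable at prey=1, pred=3 (no change)
No extinction within 15 steps

Answer: 16 both-alive 1 3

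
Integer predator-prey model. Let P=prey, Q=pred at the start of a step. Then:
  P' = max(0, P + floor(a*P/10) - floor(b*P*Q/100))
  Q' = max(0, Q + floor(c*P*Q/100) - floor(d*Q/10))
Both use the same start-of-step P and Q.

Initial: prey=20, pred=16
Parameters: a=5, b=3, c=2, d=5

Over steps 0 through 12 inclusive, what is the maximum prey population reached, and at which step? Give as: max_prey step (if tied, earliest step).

Step 1: prey: 20+10-9=21; pred: 16+6-8=14
Step 2: prey: 21+10-8=23; pred: 14+5-7=12
Step 3: prey: 23+11-8=26; pred: 12+5-6=11
Step 4: prey: 26+13-8=31; pred: 11+5-5=11
Step 5: prey: 31+15-10=36; pred: 11+6-5=12
Step 6: prey: 36+18-12=42; pred: 12+8-6=14
Step 7: prey: 42+21-17=46; pred: 14+11-7=18
Step 8: prey: 46+23-24=45; pred: 18+16-9=25
Step 9: prey: 45+22-33=34; pred: 25+22-12=35
Step 10: prey: 34+17-35=16; pred: 35+23-17=41
Step 11: prey: 16+8-19=5; pred: 41+13-20=34
Step 12: prey: 5+2-5=2; pred: 34+3-17=20
Max prey = 46 at step 7

Answer: 46 7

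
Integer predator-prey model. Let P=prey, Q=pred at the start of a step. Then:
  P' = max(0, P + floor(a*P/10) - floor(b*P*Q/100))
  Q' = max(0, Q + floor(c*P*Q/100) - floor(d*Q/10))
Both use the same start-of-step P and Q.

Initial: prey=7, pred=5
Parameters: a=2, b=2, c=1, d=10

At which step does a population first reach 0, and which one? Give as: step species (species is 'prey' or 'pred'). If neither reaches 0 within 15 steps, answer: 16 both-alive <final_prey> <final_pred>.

Answer: 1 pred

Derivation:
Step 1: prey: 7+1-0=8; pred: 5+0-5=0
First extinction: pred at step 1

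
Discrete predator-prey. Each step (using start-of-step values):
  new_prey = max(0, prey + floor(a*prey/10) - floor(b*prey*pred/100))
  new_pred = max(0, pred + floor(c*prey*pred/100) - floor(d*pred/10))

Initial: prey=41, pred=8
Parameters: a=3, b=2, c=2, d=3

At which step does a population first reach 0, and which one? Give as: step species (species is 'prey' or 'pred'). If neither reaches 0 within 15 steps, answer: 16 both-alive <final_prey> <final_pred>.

Step 1: prey: 41+12-6=47; pred: 8+6-2=12
Step 2: prey: 47+14-11=50; pred: 12+11-3=20
Step 3: prey: 50+15-20=45; pred: 20+20-6=34
Step 4: prey: 45+13-30=28; pred: 34+30-10=54
Step 5: prey: 28+8-30=6; pred: 54+30-16=68
Step 6: prey: 6+1-8=0; pred: 68+8-20=56
First extinction: prey at step 6

Answer: 6 prey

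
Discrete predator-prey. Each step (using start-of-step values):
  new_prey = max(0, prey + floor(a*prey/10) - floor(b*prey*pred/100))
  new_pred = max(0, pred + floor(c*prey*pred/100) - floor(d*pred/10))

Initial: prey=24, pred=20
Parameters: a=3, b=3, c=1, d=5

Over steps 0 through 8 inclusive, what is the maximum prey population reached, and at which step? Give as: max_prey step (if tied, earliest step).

Answer: 42 8

Derivation:
Step 1: prey: 24+7-14=17; pred: 20+4-10=14
Step 2: prey: 17+5-7=15; pred: 14+2-7=9
Step 3: prey: 15+4-4=15; pred: 9+1-4=6
Step 4: prey: 15+4-2=17; pred: 6+0-3=3
Step 5: prey: 17+5-1=21; pred: 3+0-1=2
Step 6: prey: 21+6-1=26; pred: 2+0-1=1
Step 7: prey: 26+7-0=33; pred: 1+0-0=1
Step 8: prey: 33+9-0=42; pred: 1+0-0=1
Max prey = 42 at step 8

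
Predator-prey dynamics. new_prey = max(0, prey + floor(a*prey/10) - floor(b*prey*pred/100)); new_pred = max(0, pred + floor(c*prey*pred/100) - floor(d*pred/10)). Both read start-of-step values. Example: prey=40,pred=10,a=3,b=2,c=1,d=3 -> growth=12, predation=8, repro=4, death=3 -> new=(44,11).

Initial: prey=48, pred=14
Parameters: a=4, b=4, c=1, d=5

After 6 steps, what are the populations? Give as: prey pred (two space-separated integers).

Step 1: prey: 48+19-26=41; pred: 14+6-7=13
Step 2: prey: 41+16-21=36; pred: 13+5-6=12
Step 3: prey: 36+14-17=33; pred: 12+4-6=10
Step 4: prey: 33+13-13=33; pred: 10+3-5=8
Step 5: prey: 33+13-10=36; pred: 8+2-4=6
Step 6: prey: 36+14-8=42; pred: 6+2-3=5

Answer: 42 5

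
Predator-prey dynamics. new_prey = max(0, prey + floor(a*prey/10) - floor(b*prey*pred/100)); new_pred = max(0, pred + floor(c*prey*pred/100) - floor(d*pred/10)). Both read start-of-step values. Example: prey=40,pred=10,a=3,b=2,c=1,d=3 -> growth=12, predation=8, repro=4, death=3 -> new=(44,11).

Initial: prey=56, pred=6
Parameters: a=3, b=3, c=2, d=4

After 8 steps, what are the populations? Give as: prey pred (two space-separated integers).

Step 1: prey: 56+16-10=62; pred: 6+6-2=10
Step 2: prey: 62+18-18=62; pred: 10+12-4=18
Step 3: prey: 62+18-33=47; pred: 18+22-7=33
Step 4: prey: 47+14-46=15; pred: 33+31-13=51
Step 5: prey: 15+4-22=0; pred: 51+15-20=46
Step 6: prey: 0+0-0=0; pred: 46+0-18=28
Step 7: prey: 0+0-0=0; pred: 28+0-11=17
Step 8: prey: 0+0-0=0; pred: 17+0-6=11

Answer: 0 11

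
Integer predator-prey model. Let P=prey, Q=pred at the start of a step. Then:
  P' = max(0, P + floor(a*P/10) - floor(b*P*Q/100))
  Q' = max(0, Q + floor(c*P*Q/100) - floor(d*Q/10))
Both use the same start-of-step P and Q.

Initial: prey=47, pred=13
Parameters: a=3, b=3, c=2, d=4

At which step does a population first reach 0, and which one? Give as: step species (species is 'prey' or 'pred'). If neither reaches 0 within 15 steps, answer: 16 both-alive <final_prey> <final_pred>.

Answer: 16 both-alive 1 2

Derivation:
Step 1: prey: 47+14-18=43; pred: 13+12-5=20
Step 2: prey: 43+12-25=30; pred: 20+17-8=29
Step 3: prey: 30+9-26=13; pred: 29+17-11=35
Step 4: prey: 13+3-13=3; pred: 35+9-14=30
Step 5: prey: 3+0-2=1; pred: 30+1-12=19
Step 6: prey: 1+0-0=1; pred: 19+0-7=12
Step 7: prey: 1+0-0=1; pred: 12+0-4=8
Step 8: prey: 1+0-0=1; pred: 8+0-3=5
Step 9: prey: 1+0-0=1; pred: 5+0-2=3
Step 10: prey: 1+0-0=1; pred: 3+0-1=2
Step 11: prey: 1+0-0=1; pred: 2+0-0=2
Steps 12-15: state stable at prey=1, pred=2 (no change)
No extinction within 15 steps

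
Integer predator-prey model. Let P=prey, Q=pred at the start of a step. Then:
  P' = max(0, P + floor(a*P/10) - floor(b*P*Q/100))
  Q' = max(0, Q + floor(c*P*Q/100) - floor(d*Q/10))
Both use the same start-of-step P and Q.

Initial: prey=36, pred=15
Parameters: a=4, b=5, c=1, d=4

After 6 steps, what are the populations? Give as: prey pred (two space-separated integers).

Step 1: prey: 36+14-27=23; pred: 15+5-6=14
Step 2: prey: 23+9-16=16; pred: 14+3-5=12
Step 3: prey: 16+6-9=13; pred: 12+1-4=9
Step 4: prey: 13+5-5=13; pred: 9+1-3=7
Step 5: prey: 13+5-4=14; pred: 7+0-2=5
Step 6: prey: 14+5-3=16; pred: 5+0-2=3

Answer: 16 3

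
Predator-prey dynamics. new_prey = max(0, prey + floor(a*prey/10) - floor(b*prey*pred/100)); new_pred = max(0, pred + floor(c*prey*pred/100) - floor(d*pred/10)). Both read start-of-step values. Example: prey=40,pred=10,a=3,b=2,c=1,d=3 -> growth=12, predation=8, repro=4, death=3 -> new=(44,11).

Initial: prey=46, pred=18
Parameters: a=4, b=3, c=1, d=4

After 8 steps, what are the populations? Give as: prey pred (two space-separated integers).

Step 1: prey: 46+18-24=40; pred: 18+8-7=19
Step 2: prey: 40+16-22=34; pred: 19+7-7=19
Step 3: prey: 34+13-19=28; pred: 19+6-7=18
Step 4: prey: 28+11-15=24; pred: 18+5-7=16
Step 5: prey: 24+9-11=22; pred: 16+3-6=13
Step 6: prey: 22+8-8=22; pred: 13+2-5=10
Step 7: prey: 22+8-6=24; pred: 10+2-4=8
Step 8: prey: 24+9-5=28; pred: 8+1-3=6

Answer: 28 6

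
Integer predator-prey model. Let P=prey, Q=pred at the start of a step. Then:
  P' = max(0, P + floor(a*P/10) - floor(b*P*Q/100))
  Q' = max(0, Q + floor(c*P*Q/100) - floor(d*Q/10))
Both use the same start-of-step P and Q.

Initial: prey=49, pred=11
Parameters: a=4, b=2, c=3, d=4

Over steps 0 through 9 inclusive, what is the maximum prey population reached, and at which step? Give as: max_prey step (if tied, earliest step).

Answer: 58 1

Derivation:
Step 1: prey: 49+19-10=58; pred: 11+16-4=23
Step 2: prey: 58+23-26=55; pred: 23+40-9=54
Step 3: prey: 55+22-59=18; pred: 54+89-21=122
Step 4: prey: 18+7-43=0; pred: 122+65-48=139
Step 5: prey: 0+0-0=0; pred: 139+0-55=84
Step 6: prey: 0+0-0=0; pred: 84+0-33=51
Step 7: prey: 0+0-0=0; pred: 51+0-20=31
Step 8: prey: 0+0-0=0; pred: 31+0-12=19
Step 9: prey: 0+0-0=0; pred: 19+0-7=12
Max prey = 58 at step 1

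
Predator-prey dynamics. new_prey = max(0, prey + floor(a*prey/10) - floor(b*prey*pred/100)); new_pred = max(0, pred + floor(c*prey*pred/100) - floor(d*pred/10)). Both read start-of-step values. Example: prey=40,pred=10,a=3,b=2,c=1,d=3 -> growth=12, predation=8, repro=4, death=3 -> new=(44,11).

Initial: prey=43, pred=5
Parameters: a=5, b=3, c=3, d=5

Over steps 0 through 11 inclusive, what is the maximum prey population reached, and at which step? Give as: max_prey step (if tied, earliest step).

Answer: 72 2

Derivation:
Step 1: prey: 43+21-6=58; pred: 5+6-2=9
Step 2: prey: 58+29-15=72; pred: 9+15-4=20
Step 3: prey: 72+36-43=65; pred: 20+43-10=53
Step 4: prey: 65+32-103=0; pred: 53+103-26=130
Step 5: prey: 0+0-0=0; pred: 130+0-65=65
Step 6: prey: 0+0-0=0; pred: 65+0-32=33
Step 7: prey: 0+0-0=0; pred: 33+0-16=17
Step 8: prey: 0+0-0=0; pred: 17+0-8=9
Step 9: prey: 0+0-0=0; pred: 9+0-4=5
Step 10: prey: 0+0-0=0; pred: 5+0-2=3
Step 11: prey: 0+0-0=0; pred: 3+0-1=2
Max prey = 72 at step 2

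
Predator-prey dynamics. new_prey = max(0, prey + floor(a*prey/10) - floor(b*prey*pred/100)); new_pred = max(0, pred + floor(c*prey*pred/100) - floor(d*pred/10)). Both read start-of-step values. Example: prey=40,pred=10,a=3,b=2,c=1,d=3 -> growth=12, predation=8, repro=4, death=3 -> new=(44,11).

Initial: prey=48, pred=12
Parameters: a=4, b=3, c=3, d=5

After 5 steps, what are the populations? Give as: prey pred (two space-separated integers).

Step 1: prey: 48+19-17=50; pred: 12+17-6=23
Step 2: prey: 50+20-34=36; pred: 23+34-11=46
Step 3: prey: 36+14-49=1; pred: 46+49-23=72
Step 4: prey: 1+0-2=0; pred: 72+2-36=38
Step 5: prey: 0+0-0=0; pred: 38+0-19=19

Answer: 0 19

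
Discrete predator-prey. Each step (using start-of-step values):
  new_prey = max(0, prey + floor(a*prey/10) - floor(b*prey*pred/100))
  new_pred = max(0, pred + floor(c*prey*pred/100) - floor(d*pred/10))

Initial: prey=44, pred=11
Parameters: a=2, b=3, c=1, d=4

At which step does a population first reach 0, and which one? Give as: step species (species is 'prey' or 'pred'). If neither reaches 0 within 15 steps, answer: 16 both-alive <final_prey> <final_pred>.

Answer: 16 both-alive 49 4

Derivation:
Step 1: prey: 44+8-14=38; pred: 11+4-4=11
Step 2: prey: 38+7-12=33; pred: 11+4-4=11
Step 3: prey: 33+6-10=29; pred: 11+3-4=10
Step 4: prey: 29+5-8=26; pred: 10+2-4=8
Step 5: prey: 26+5-6=25; pred: 8+2-3=7
Step 6: prey: 25+5-5=25; pred: 7+1-2=6
Step 7: prey: 25+5-4=26; pred: 6+1-2=5
Step 8: prey: 26+5-3=28; pred: 5+1-2=4
Step 9: prey: 28+5-3=30; pred: 4+1-1=4
Step 10: prey: 30+6-3=33; pred: 4+1-1=4
Step 11: prey: 33+6-3=36; pred: 4+1-1=4
Step 12: prey: 36+7-4=39; pred: 4+1-1=4
Step 13: prey: 39+7-4=42; pred: 4+1-1=4
Step 14: prey: 42+8-5=45; pred: 4+1-1=4
Step 15: prey: 45+9-5=49; pred: 4+1-1=4
No extinction within 15 steps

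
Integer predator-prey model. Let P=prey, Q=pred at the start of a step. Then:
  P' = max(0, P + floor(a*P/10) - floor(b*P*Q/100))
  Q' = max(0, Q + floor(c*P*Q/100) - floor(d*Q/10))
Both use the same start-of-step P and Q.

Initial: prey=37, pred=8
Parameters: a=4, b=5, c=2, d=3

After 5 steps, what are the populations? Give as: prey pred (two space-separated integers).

Step 1: prey: 37+14-14=37; pred: 8+5-2=11
Step 2: prey: 37+14-20=31; pred: 11+8-3=16
Step 3: prey: 31+12-24=19; pred: 16+9-4=21
Step 4: prey: 19+7-19=7; pred: 21+7-6=22
Step 5: prey: 7+2-7=2; pred: 22+3-6=19

Answer: 2 19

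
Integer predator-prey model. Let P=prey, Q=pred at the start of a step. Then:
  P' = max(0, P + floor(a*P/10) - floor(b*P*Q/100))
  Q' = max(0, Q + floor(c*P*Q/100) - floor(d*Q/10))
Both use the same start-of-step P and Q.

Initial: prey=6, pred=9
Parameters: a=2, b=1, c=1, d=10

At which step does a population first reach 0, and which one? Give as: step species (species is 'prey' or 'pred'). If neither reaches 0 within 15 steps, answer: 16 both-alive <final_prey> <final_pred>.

Answer: 1 pred

Derivation:
Step 1: prey: 6+1-0=7; pred: 9+0-9=0
First extinction: pred at step 1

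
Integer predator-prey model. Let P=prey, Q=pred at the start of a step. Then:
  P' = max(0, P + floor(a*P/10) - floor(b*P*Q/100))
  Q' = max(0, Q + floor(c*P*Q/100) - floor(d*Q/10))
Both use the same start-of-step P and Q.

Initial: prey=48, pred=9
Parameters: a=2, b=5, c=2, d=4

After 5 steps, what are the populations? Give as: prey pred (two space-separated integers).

Step 1: prey: 48+9-21=36; pred: 9+8-3=14
Step 2: prey: 36+7-25=18; pred: 14+10-5=19
Step 3: prey: 18+3-17=4; pred: 19+6-7=18
Step 4: prey: 4+0-3=1; pred: 18+1-7=12
Step 5: prey: 1+0-0=1; pred: 12+0-4=8

Answer: 1 8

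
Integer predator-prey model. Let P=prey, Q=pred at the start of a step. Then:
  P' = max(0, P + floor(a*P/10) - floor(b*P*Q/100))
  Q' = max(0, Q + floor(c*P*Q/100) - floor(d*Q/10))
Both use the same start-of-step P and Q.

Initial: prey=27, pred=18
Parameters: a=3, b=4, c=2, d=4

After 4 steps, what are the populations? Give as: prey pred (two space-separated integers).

Answer: 4 9

Derivation:
Step 1: prey: 27+8-19=16; pred: 18+9-7=20
Step 2: prey: 16+4-12=8; pred: 20+6-8=18
Step 3: prey: 8+2-5=5; pred: 18+2-7=13
Step 4: prey: 5+1-2=4; pred: 13+1-5=9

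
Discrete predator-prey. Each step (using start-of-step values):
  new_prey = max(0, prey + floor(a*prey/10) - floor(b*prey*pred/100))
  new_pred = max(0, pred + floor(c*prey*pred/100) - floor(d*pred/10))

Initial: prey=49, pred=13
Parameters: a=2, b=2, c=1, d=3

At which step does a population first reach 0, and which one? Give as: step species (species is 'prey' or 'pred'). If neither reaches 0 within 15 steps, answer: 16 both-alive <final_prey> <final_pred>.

Answer: 16 both-alive 16 3

Derivation:
Step 1: prey: 49+9-12=46; pred: 13+6-3=16
Step 2: prey: 46+9-14=41; pred: 16+7-4=19
Step 3: prey: 41+8-15=34; pred: 19+7-5=21
Step 4: prey: 34+6-14=26; pred: 21+7-6=22
Step 5: prey: 26+5-11=20; pred: 22+5-6=21
Step 6: prey: 20+4-8=16; pred: 21+4-6=19
Step 7: prey: 16+3-6=13; pred: 19+3-5=17
Step 8: prey: 13+2-4=11; pred: 17+2-5=14
Step 9: prey: 11+2-3=10; pred: 14+1-4=11
Step 10: prey: 10+2-2=10; pred: 11+1-3=9
Step 11: prey: 10+2-1=11; pred: 9+0-2=7
Step 12: prey: 11+2-1=12; pred: 7+0-2=5
Step 13: prey: 12+2-1=13; pred: 5+0-1=4
Step 14: prey: 13+2-1=14; pred: 4+0-1=3
Step 15: prey: 14+2-0=16; pred: 3+0-0=3
No extinction within 15 steps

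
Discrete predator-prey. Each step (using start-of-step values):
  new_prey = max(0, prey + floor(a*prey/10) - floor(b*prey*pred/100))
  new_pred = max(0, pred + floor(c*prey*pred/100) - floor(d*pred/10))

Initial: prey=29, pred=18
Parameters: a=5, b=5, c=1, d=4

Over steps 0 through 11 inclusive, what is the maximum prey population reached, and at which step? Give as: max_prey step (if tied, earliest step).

Answer: 99 11

Derivation:
Step 1: prey: 29+14-26=17; pred: 18+5-7=16
Step 2: prey: 17+8-13=12; pred: 16+2-6=12
Step 3: prey: 12+6-7=11; pred: 12+1-4=9
Step 4: prey: 11+5-4=12; pred: 9+0-3=6
Step 5: prey: 12+6-3=15; pred: 6+0-2=4
Step 6: prey: 15+7-3=19; pred: 4+0-1=3
Step 7: prey: 19+9-2=26; pred: 3+0-1=2
Step 8: prey: 26+13-2=37; pred: 2+0-0=2
Step 9: prey: 37+18-3=52; pred: 2+0-0=2
Step 10: prey: 52+26-5=73; pred: 2+1-0=3
Step 11: prey: 73+36-10=99; pred: 3+2-1=4
Max prey = 99 at step 11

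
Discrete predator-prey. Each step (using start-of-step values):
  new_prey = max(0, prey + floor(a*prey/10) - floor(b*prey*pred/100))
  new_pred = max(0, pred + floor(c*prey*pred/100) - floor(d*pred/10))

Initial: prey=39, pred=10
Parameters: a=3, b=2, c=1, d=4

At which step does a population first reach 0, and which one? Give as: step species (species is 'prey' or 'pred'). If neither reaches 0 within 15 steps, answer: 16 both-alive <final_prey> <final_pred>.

Answer: 16 both-alive 12 9

Derivation:
Step 1: prey: 39+11-7=43; pred: 10+3-4=9
Step 2: prey: 43+12-7=48; pred: 9+3-3=9
Step 3: prey: 48+14-8=54; pred: 9+4-3=10
Step 4: prey: 54+16-10=60; pred: 10+5-4=11
Step 5: prey: 60+18-13=65; pred: 11+6-4=13
Step 6: prey: 65+19-16=68; pred: 13+8-5=16
Step 7: prey: 68+20-21=67; pred: 16+10-6=20
Step 8: prey: 67+20-26=61; pred: 20+13-8=25
Step 9: prey: 61+18-30=49; pred: 25+15-10=30
Step 10: prey: 49+14-29=34; pred: 30+14-12=32
Step 11: prey: 34+10-21=23; pred: 32+10-12=30
Step 12: prey: 23+6-13=16; pred: 30+6-12=24
Step 13: prey: 16+4-7=13; pred: 24+3-9=18
Step 14: prey: 13+3-4=12; pred: 18+2-7=13
Step 15: prey: 12+3-3=12; pred: 13+1-5=9
No extinction within 15 steps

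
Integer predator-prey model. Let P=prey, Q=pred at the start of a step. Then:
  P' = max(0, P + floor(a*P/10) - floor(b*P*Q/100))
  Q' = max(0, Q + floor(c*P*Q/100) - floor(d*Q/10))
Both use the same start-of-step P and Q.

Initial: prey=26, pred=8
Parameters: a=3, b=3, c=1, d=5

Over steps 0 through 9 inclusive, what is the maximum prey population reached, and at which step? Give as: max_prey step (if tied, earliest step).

Answer: 115 9

Derivation:
Step 1: prey: 26+7-6=27; pred: 8+2-4=6
Step 2: prey: 27+8-4=31; pred: 6+1-3=4
Step 3: prey: 31+9-3=37; pred: 4+1-2=3
Step 4: prey: 37+11-3=45; pred: 3+1-1=3
Step 5: prey: 45+13-4=54; pred: 3+1-1=3
Step 6: prey: 54+16-4=66; pred: 3+1-1=3
Step 7: prey: 66+19-5=80; pred: 3+1-1=3
Step 8: prey: 80+24-7=97; pred: 3+2-1=4
Step 9: prey: 97+29-11=115; pred: 4+3-2=5
Max prey = 115 at step 9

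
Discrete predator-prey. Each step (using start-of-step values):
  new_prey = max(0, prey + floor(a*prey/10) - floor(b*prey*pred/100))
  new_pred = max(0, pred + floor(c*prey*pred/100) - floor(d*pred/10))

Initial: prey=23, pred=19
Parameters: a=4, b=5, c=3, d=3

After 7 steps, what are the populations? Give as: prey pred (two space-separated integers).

Answer: 0 5

Derivation:
Step 1: prey: 23+9-21=11; pred: 19+13-5=27
Step 2: prey: 11+4-14=1; pred: 27+8-8=27
Step 3: prey: 1+0-1=0; pred: 27+0-8=19
Step 4: prey: 0+0-0=0; pred: 19+0-5=14
Step 5: prey: 0+0-0=0; pred: 14+0-4=10
Step 6: prey: 0+0-0=0; pred: 10+0-3=7
Step 7: prey: 0+0-0=0; pred: 7+0-2=5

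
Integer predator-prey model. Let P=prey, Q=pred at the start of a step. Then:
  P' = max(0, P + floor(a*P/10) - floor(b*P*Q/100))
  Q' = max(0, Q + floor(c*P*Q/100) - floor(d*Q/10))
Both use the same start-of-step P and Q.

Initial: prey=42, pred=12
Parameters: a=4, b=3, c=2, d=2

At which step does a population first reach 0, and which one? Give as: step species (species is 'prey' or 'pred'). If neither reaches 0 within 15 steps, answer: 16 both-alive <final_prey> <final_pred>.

Answer: 4 prey

Derivation:
Step 1: prey: 42+16-15=43; pred: 12+10-2=20
Step 2: prey: 43+17-25=35; pred: 20+17-4=33
Step 3: prey: 35+14-34=15; pred: 33+23-6=50
Step 4: prey: 15+6-22=0; pred: 50+15-10=55
First extinction: prey at step 4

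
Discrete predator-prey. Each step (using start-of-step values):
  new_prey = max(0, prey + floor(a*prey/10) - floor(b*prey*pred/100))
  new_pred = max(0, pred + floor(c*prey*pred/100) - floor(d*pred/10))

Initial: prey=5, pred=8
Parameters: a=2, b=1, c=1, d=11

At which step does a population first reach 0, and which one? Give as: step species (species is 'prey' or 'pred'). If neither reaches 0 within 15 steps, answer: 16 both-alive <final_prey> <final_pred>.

Answer: 1 pred

Derivation:
Step 1: prey: 5+1-0=6; pred: 8+0-8=0
First extinction: pred at step 1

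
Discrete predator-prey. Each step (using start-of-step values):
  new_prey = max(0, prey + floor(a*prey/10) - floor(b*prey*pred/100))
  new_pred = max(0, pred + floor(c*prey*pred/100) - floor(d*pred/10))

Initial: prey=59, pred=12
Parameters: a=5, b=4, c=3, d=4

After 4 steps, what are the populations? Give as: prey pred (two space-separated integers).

Step 1: prey: 59+29-28=60; pred: 12+21-4=29
Step 2: prey: 60+30-69=21; pred: 29+52-11=70
Step 3: prey: 21+10-58=0; pred: 70+44-28=86
Step 4: prey: 0+0-0=0; pred: 86+0-34=52

Answer: 0 52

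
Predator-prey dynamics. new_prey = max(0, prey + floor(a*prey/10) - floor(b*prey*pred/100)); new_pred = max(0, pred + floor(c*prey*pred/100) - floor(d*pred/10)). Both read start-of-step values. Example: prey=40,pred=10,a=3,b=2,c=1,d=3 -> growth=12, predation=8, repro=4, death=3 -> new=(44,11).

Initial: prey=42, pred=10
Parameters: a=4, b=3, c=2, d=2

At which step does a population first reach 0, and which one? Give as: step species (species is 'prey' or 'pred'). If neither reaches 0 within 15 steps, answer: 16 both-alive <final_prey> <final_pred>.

Answer: 5 prey

Derivation:
Step 1: prey: 42+16-12=46; pred: 10+8-2=16
Step 2: prey: 46+18-22=42; pred: 16+14-3=27
Step 3: prey: 42+16-34=24; pred: 27+22-5=44
Step 4: prey: 24+9-31=2; pred: 44+21-8=57
Step 5: prey: 2+0-3=0; pred: 57+2-11=48
First extinction: prey at step 5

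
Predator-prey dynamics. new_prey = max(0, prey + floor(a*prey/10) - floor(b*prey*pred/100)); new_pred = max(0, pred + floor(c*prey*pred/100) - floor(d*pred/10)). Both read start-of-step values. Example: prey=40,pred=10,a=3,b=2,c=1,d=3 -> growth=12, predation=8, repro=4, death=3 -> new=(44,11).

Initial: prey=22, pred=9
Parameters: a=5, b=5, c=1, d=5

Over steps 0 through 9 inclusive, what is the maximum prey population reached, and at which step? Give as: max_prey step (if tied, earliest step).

Answer: 164 9

Derivation:
Step 1: prey: 22+11-9=24; pred: 9+1-4=6
Step 2: prey: 24+12-7=29; pred: 6+1-3=4
Step 3: prey: 29+14-5=38; pred: 4+1-2=3
Step 4: prey: 38+19-5=52; pred: 3+1-1=3
Step 5: prey: 52+26-7=71; pred: 3+1-1=3
Step 6: prey: 71+35-10=96; pred: 3+2-1=4
Step 7: prey: 96+48-19=125; pred: 4+3-2=5
Step 8: prey: 125+62-31=156; pred: 5+6-2=9
Step 9: prey: 156+78-70=164; pred: 9+14-4=19
Max prey = 164 at step 9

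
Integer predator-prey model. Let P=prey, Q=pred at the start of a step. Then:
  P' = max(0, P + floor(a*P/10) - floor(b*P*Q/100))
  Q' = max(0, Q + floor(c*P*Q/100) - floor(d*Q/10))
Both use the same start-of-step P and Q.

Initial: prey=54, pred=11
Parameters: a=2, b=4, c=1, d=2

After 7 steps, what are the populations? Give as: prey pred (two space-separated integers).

Step 1: prey: 54+10-23=41; pred: 11+5-2=14
Step 2: prey: 41+8-22=27; pred: 14+5-2=17
Step 3: prey: 27+5-18=14; pred: 17+4-3=18
Step 4: prey: 14+2-10=6; pred: 18+2-3=17
Step 5: prey: 6+1-4=3; pred: 17+1-3=15
Step 6: prey: 3+0-1=2; pred: 15+0-3=12
Step 7: prey: 2+0-0=2; pred: 12+0-2=10

Answer: 2 10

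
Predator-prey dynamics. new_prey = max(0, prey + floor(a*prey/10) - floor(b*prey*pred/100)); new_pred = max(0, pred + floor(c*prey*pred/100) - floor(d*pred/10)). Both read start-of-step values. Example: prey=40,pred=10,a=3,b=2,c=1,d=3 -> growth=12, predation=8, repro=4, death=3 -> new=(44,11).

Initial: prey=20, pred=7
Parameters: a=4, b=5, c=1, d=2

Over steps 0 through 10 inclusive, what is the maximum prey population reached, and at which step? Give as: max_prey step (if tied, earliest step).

Answer: 32 9

Derivation:
Step 1: prey: 20+8-7=21; pred: 7+1-1=7
Step 2: prey: 21+8-7=22; pred: 7+1-1=7
Step 3: prey: 22+8-7=23; pred: 7+1-1=7
Step 4: prey: 23+9-8=24; pred: 7+1-1=7
Step 5: prey: 24+9-8=25; pred: 7+1-1=7
Step 6: prey: 25+10-8=27; pred: 7+1-1=7
Step 7: prey: 27+10-9=28; pred: 7+1-1=7
Step 8: prey: 28+11-9=30; pred: 7+1-1=7
Step 9: prey: 30+12-10=32; pred: 7+2-1=8
Step 10: prey: 32+12-12=32; pred: 8+2-1=9
Max prey = 32 at step 9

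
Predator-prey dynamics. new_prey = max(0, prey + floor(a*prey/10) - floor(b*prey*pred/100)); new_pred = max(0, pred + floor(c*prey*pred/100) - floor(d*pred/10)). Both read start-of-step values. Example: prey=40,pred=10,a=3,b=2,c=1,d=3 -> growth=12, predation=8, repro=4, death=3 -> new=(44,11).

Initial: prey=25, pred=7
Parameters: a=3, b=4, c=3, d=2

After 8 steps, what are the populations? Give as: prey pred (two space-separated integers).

Answer: 0 15

Derivation:
Step 1: prey: 25+7-7=25; pred: 7+5-1=11
Step 2: prey: 25+7-11=21; pred: 11+8-2=17
Step 3: prey: 21+6-14=13; pred: 17+10-3=24
Step 4: prey: 13+3-12=4; pred: 24+9-4=29
Step 5: prey: 4+1-4=1; pred: 29+3-5=27
Step 6: prey: 1+0-1=0; pred: 27+0-5=22
Step 7: prey: 0+0-0=0; pred: 22+0-4=18
Step 8: prey: 0+0-0=0; pred: 18+0-3=15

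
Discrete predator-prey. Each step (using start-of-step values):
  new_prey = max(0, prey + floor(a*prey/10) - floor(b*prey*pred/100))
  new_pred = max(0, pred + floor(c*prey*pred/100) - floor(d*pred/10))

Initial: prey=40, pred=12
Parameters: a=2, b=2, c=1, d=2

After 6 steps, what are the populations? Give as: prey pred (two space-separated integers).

Step 1: prey: 40+8-9=39; pred: 12+4-2=14
Step 2: prey: 39+7-10=36; pred: 14+5-2=17
Step 3: prey: 36+7-12=31; pred: 17+6-3=20
Step 4: prey: 31+6-12=25; pred: 20+6-4=22
Step 5: prey: 25+5-11=19; pred: 22+5-4=23
Step 6: prey: 19+3-8=14; pred: 23+4-4=23

Answer: 14 23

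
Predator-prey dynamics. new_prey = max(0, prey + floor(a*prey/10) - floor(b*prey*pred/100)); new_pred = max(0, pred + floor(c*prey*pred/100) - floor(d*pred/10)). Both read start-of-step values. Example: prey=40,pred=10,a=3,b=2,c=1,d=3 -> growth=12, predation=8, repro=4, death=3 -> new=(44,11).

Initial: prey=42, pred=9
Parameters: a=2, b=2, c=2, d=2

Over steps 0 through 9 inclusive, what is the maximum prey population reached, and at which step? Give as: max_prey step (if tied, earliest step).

Answer: 43 1

Derivation:
Step 1: prey: 42+8-7=43; pred: 9+7-1=15
Step 2: prey: 43+8-12=39; pred: 15+12-3=24
Step 3: prey: 39+7-18=28; pred: 24+18-4=38
Step 4: prey: 28+5-21=12; pred: 38+21-7=52
Step 5: prey: 12+2-12=2; pred: 52+12-10=54
Step 6: prey: 2+0-2=0; pred: 54+2-10=46
Step 7: prey: 0+0-0=0; pred: 46+0-9=37
Step 8: prey: 0+0-0=0; pred: 37+0-7=30
Step 9: prey: 0+0-0=0; pred: 30+0-6=24
Max prey = 43 at step 1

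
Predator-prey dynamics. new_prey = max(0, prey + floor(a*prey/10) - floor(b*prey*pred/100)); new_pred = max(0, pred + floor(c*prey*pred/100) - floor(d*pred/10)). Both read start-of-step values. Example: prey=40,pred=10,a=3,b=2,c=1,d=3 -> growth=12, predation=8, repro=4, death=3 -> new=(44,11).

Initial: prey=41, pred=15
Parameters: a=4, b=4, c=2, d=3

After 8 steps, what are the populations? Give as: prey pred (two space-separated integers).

Step 1: prey: 41+16-24=33; pred: 15+12-4=23
Step 2: prey: 33+13-30=16; pred: 23+15-6=32
Step 3: prey: 16+6-20=2; pred: 32+10-9=33
Step 4: prey: 2+0-2=0; pred: 33+1-9=25
Step 5: prey: 0+0-0=0; pred: 25+0-7=18
Step 6: prey: 0+0-0=0; pred: 18+0-5=13
Step 7: prey: 0+0-0=0; pred: 13+0-3=10
Step 8: prey: 0+0-0=0; pred: 10+0-3=7

Answer: 0 7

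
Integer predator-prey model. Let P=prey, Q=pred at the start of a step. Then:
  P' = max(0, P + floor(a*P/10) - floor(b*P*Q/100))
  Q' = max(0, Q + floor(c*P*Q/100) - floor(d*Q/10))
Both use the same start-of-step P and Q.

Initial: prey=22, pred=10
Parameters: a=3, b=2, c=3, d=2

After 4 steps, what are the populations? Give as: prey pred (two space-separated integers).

Answer: 13 49

Derivation:
Step 1: prey: 22+6-4=24; pred: 10+6-2=14
Step 2: prey: 24+7-6=25; pred: 14+10-2=22
Step 3: prey: 25+7-11=21; pred: 22+16-4=34
Step 4: prey: 21+6-14=13; pred: 34+21-6=49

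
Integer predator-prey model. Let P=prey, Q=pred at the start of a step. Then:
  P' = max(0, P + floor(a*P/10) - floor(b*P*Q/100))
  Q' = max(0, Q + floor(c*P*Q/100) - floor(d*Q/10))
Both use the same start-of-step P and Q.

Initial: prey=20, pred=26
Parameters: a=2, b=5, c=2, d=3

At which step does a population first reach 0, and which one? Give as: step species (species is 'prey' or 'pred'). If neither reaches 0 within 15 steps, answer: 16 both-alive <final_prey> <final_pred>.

Answer: 1 prey

Derivation:
Step 1: prey: 20+4-26=0; pred: 26+10-7=29
First extinction: prey at step 1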